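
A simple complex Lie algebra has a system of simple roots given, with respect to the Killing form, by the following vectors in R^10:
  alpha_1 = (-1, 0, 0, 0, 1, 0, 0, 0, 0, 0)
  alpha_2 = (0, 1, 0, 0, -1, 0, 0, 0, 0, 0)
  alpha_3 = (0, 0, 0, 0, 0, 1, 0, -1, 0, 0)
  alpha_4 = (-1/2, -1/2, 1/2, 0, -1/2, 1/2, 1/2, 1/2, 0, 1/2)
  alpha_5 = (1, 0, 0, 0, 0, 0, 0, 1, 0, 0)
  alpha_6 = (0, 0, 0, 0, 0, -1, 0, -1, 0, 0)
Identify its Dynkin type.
E_6

Compute the Cartan integers a_ij = 2(alpha_i, alpha_j)/(alpha_j, alpha_j); the resulting 6x6 Cartan matrix is
[[2, -1, 0, 0, -1, 0], [-1, 2, 0, 0, 0, 0], [0, 0, 2, 0, -1, 0], [0, 0, 0, 2, 0, -1], [-1, 0, -1, 0, 2, -1], [0, 0, 0, -1, -1, 2]].
All simple roots have the same length, so the diagram is simply laced. The associated Dynkin diagram is a chain of 5 nodes with one extra node attached to the third node from one end (E_6), so the type is E_6.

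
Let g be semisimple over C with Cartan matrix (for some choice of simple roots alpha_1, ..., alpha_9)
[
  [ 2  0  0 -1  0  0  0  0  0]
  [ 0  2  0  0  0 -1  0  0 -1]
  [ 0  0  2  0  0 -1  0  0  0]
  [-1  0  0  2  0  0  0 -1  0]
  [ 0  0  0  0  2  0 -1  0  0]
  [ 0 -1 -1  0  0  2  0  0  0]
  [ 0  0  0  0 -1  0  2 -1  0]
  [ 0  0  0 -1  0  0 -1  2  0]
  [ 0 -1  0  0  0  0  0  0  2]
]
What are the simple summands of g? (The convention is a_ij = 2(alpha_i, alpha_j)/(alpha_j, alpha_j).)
A4 + A5

The diagram associated to this matrix has two connected components: the simple roots {alpha_2, alpha_3, alpha_6, alpha_9} form a chain of 4 nodes with single edges (A_4), and {alpha_1, alpha_4, alpha_5, alpha_7, alpha_8} form a chain of 5 nodes with single edges (A_5). A semisimple Lie algebra decomposes uniquely as the direct sum of simple ideals, one per connected component of its Dynkin diagram, so g ≅ A_4 ⊕ A_5 (dimension 24 + 35 = 59).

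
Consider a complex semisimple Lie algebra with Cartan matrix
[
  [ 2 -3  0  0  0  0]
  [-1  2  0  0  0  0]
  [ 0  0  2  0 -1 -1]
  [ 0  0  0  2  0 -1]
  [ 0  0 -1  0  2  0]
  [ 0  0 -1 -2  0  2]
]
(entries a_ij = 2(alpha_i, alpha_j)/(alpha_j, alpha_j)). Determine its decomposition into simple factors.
The diagram associated to this matrix has two connected components: the simple roots {alpha_3, alpha_4, alpha_5, alpha_6} form a chain of 4 nodes with a double edge at one end; the terminal node there is the unique short simple root (B_4), and {alpha_1, alpha_2} form two nodes joined by a triple edge (G_2). A semisimple Lie algebra decomposes uniquely as the direct sum of simple ideals, one per connected component of its Dynkin diagram, so g ≅ B_4 ⊕ G_2 (dimension 36 + 14 = 50).

B4 + G2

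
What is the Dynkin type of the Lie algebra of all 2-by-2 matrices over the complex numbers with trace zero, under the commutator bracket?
A_1

This is sl(2), which has dimension 2^2 - 1 = 3 and rank 2 - 1 = 1 (a Cartan subalgebra is the diagonal traceless matrices). In the classification of classical Lie algebras, the special linear algebra sl(n+1) has type A_n; here n = 1, so the Dynkin diagram is a chain of 1 nodes with single edges (A_1). Hence the type is A_1.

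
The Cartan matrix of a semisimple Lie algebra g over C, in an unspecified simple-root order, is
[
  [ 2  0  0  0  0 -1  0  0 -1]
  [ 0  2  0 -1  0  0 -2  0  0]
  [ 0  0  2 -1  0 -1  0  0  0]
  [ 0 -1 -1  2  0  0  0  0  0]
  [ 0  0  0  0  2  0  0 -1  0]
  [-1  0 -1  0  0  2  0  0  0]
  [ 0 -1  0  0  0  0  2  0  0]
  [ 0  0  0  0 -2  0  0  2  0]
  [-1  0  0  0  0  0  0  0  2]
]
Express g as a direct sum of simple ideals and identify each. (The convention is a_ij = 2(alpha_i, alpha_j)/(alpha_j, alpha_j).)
The diagram associated to this matrix has two connected components: the simple roots {alpha_5, alpha_8} form a chain of 2 nodes with a double edge at one end; the terminal node there is the unique short simple root (B_2), and {alpha_1, alpha_2, alpha_3, alpha_4, alpha_6, alpha_7, alpha_9} form a chain of 7 nodes with a double edge at one end; the terminal node there is the unique short simple root (B_7). A semisimple Lie algebra decomposes uniquely as the direct sum of simple ideals, one per connected component of its Dynkin diagram, so g ≅ B_2 ⊕ B_7 (dimension 10 + 105 = 115).

B_2 (so(5)) + B_7 (so(15))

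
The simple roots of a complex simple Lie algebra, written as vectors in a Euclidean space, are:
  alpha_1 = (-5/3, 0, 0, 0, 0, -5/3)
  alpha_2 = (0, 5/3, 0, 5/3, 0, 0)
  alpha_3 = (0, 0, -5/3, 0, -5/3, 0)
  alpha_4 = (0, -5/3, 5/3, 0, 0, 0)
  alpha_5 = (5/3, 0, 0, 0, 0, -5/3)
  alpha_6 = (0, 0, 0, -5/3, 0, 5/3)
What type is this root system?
D_6

Compute the Cartan integers a_ij = 2(alpha_i, alpha_j)/(alpha_j, alpha_j); the resulting 6x6 Cartan matrix is
[[2, 0, 0, 0, 0, -1], [0, 2, 0, -1, 0, -1], [0, 0, 2, -1, 0, 0], [0, -1, -1, 2, 0, 0], [0, 0, 0, 0, 2, -1], [-1, -1, 0, 0, -1, 2]].
All simple roots have the same length, so the diagram is simply laced. The associated Dynkin diagram is a chain of 4 nodes with a fork of two nodes at one end (D_6), so the type is D_6 (the algebra so(12)).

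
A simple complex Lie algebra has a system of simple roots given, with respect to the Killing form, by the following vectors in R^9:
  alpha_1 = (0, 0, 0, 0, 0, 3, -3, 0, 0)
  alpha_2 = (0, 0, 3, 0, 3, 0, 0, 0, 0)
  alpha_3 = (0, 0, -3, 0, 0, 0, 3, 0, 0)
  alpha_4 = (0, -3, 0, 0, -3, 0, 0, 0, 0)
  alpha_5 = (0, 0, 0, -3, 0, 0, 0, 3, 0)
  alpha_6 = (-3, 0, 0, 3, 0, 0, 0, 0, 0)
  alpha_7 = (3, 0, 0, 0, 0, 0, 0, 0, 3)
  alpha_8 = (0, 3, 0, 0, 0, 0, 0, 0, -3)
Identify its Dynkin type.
A_8 (sl(9))

Compute the Cartan integers a_ij = 2(alpha_i, alpha_j)/(alpha_j, alpha_j); the resulting 8x8 Cartan matrix is
[[2, 0, -1, 0, 0, 0, 0, 0], [0, 2, -1, -1, 0, 0, 0, 0], [-1, -1, 2, 0, 0, 0, 0, 0], [0, -1, 0, 2, 0, 0, 0, -1], [0, 0, 0, 0, 2, -1, 0, 0], [0, 0, 0, 0, -1, 2, -1, 0], [0, 0, 0, 0, 0, -1, 2, -1], [0, 0, 0, -1, 0, 0, -1, 2]].
All simple roots have the same length, so the diagram is simply laced. The associated Dynkin diagram is a chain of 8 nodes with single edges (A_8), so the type is A_8 (the algebra sl(9)).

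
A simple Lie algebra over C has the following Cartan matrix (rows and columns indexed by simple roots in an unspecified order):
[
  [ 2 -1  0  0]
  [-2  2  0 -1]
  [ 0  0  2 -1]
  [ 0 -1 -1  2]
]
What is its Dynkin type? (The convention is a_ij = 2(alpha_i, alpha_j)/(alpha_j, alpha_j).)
B_4 (so(9))

The matrix has rank 4 with 2's on the diagonal. Reading the off-diagonal entries as Dynkin edges (a single edge where a_ij = a_ji = -1; a double or triple edge where a_ij * a_ji = 2 or 3), the diagram is a chain of 4 nodes with a double edge at one end; the terminal node there is the unique short simple root (B_4). One simple-root ordering that puts it in standard form is (alpha_3, alpha_4, alpha_2, alpha_1). So the algebra is type B_4, i.e. so(9).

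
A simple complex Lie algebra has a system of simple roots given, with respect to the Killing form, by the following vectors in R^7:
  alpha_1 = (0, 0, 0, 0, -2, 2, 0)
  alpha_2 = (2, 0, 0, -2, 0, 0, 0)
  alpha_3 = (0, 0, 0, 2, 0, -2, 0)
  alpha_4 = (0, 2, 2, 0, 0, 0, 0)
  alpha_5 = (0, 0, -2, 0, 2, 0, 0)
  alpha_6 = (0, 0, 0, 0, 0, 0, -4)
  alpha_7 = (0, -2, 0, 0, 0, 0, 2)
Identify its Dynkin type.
type C_7

Compute the Cartan integers a_ij = 2(alpha_i, alpha_j)/(alpha_j, alpha_j); the resulting 7x7 Cartan matrix is
[[2, 0, -1, 0, -1, 0, 0], [0, 2, -1, 0, 0, 0, 0], [-1, -1, 2, 0, 0, 0, 0], [0, 0, 0, 2, -1, 0, -1], [-1, 0, 0, -1, 2, 0, 0], [0, 0, 0, 0, 0, 2, -2], [0, 0, 0, -1, 0, -1, 2]].
The roots have two lengths (squared-length ratio 2:1); the short ones are alpha_{1,2,3,4,5,7}. The associated Dynkin diagram is a chain of 7 nodes with a double edge at one end; the terminal node there is the unique long simple root (C_7), so the type is C_7 (the algebra sp(14)).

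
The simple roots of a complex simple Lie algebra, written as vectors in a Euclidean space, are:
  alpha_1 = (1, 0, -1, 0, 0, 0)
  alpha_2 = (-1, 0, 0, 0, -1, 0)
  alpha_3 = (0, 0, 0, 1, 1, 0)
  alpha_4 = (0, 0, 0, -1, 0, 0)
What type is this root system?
B_4 (so(9))

Compute the Cartan integers a_ij = 2(alpha_i, alpha_j)/(alpha_j, alpha_j); the resulting 4x4 Cartan matrix is
[[2, -1, 0, 0], [-1, 2, -1, 0], [0, -1, 2, -2], [0, 0, -1, 2]].
The roots have two lengths (squared-length ratio 2:1); the short ones are alpha_{4}. The associated Dynkin diagram is a chain of 4 nodes with a double edge at one end; the terminal node there is the unique short simple root (B_4), so the type is B_4 (the algebra so(9)).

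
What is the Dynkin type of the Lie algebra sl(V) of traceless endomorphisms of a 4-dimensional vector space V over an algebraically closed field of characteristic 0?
This is sl(4), which has dimension 4^2 - 1 = 15 and rank 4 - 1 = 3 (a Cartan subalgebra is the diagonal traceless matrices). In the classification of classical Lie algebras, the special linear algebra sl(n+1) has type A_n; here n = 3, so the Dynkin diagram is a chain of 3 nodes with single edges (A_3). Hence the type is A_3.

A_3 (sl(4))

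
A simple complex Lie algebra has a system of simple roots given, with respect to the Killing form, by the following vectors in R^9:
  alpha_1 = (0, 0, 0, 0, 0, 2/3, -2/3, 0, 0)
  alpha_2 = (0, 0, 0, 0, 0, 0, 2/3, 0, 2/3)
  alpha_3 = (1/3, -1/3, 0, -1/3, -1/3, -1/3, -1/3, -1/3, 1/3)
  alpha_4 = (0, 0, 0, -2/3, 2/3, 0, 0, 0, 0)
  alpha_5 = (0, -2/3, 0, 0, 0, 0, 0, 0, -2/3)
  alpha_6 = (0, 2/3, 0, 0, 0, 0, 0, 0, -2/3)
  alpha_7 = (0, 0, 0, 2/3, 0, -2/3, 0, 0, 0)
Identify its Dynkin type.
Compute the Cartan integers a_ij = 2(alpha_i, alpha_j)/(alpha_j, alpha_j); the resulting 7x7 Cartan matrix is
[[2, -1, 0, 0, 0, 0, -1], [-1, 2, 0, 0, -1, -1, 0], [0, 0, 2, 0, 0, -1, 0], [0, 0, 0, 2, 0, 0, -1], [0, -1, 0, 0, 2, 0, 0], [0, -1, -1, 0, 0, 2, 0], [-1, 0, 0, -1, 0, 0, 2]].
All simple roots have the same length, so the diagram is simply laced. The associated Dynkin diagram is a chain of 6 nodes with one extra node attached to the third node from one end (E_7), so the type is E_7.

E_7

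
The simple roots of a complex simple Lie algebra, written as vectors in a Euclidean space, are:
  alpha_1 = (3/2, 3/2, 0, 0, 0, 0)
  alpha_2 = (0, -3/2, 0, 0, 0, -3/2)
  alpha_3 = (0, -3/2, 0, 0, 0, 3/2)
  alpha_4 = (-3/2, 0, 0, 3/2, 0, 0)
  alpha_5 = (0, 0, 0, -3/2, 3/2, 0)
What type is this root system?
Compute the Cartan integers a_ij = 2(alpha_i, alpha_j)/(alpha_j, alpha_j); the resulting 5x5 Cartan matrix is
[[2, -1, -1, -1, 0], [-1, 2, 0, 0, 0], [-1, 0, 2, 0, 0], [-1, 0, 0, 2, -1], [0, 0, 0, -1, 2]].
All simple roots have the same length, so the diagram is simply laced. The associated Dynkin diagram is a chain of 3 nodes with a fork of two nodes at one end (D_5), so the type is D_5 (the algebra so(10)).

D5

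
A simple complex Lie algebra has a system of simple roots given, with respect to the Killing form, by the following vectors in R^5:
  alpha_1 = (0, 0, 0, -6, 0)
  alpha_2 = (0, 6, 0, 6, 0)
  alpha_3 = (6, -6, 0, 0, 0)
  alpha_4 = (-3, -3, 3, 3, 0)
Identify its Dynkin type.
F_4

Compute the Cartan integers a_ij = 2(alpha_i, alpha_j)/(alpha_j, alpha_j); the resulting 4x4 Cartan matrix is
[[2, -1, 0, -1], [-2, 2, -1, 0], [0, -1, 2, 0], [-1, 0, 0, 2]].
The roots have two lengths (squared-length ratio 2:1); the short ones are alpha_{1,4}. The associated Dynkin diagram is a chain of 4 nodes with a double edge between the middle two (F_4), so the type is F_4.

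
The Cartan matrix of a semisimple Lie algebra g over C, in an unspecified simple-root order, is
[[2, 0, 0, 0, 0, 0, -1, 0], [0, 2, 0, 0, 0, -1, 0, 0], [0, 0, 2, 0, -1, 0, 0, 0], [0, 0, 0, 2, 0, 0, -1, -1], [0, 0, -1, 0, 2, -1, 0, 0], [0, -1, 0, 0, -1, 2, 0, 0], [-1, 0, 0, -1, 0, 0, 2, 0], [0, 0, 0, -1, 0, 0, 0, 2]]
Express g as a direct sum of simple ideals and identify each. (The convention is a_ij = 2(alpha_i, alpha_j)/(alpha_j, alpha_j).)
The diagram associated to this matrix has two connected components: the simple roots {alpha_2, alpha_3, alpha_5, alpha_6} form a chain of 4 nodes with single edges (A_4), and {alpha_1, alpha_4, alpha_7, alpha_8} form a chain of 4 nodes with single edges (A_4). A semisimple Lie algebra decomposes uniquely as the direct sum of simple ideals, one per connected component of its Dynkin diagram, so g ≅ A_4 ⊕ A_4 (dimension 24 + 24 = 48).

type A_4 + type A_4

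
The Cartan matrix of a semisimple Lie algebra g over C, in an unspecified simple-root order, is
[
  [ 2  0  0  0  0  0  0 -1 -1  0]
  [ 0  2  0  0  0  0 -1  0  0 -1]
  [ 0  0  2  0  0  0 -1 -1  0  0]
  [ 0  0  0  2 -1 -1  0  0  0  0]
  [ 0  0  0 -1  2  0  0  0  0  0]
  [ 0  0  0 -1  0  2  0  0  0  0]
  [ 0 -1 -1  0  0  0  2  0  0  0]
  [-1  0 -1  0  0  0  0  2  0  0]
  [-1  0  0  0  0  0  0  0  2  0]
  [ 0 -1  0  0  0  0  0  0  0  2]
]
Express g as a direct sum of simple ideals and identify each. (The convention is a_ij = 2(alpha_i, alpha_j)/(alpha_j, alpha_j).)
A_3 (sl(4)) ⊕ A_7 (sl(8))

The diagram associated to this matrix has two connected components: the simple roots {alpha_4, alpha_5, alpha_6} form a chain of 3 nodes with single edges (A_3), and {alpha_1, alpha_2, alpha_3, alpha_7, alpha_8, alpha_9, alpha_10} form a chain of 7 nodes with single edges (A_7). A semisimple Lie algebra decomposes uniquely as the direct sum of simple ideals, one per connected component of its Dynkin diagram, so g ≅ A_3 ⊕ A_7 (dimension 15 + 63 = 78).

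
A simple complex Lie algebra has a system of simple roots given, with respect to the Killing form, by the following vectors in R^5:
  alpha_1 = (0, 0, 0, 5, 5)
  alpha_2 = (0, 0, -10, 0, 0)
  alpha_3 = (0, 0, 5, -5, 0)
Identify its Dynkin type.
C_3 (sp(6))

Compute the Cartan integers a_ij = 2(alpha_i, alpha_j)/(alpha_j, alpha_j); the resulting 3x3 Cartan matrix is
[[2, 0, -1], [0, 2, -2], [-1, -1, 2]].
The roots have two lengths (squared-length ratio 2:1); the short ones are alpha_{1,3}. The associated Dynkin diagram is a chain of 3 nodes with a double edge at one end; the terminal node there is the unique long simple root (C_3), so the type is C_3 (the algebra sp(6)).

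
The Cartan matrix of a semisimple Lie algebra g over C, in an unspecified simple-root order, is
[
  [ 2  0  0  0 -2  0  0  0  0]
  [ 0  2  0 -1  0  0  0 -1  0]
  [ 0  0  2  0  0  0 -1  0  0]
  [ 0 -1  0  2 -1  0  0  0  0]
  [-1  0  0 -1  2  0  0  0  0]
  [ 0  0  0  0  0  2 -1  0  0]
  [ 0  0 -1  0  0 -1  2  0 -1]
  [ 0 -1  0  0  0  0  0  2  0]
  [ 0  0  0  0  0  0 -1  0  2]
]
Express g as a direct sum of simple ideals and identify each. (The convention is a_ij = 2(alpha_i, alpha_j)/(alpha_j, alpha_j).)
The diagram associated to this matrix has two connected components: the simple roots {alpha_1, alpha_2, alpha_4, alpha_5, alpha_8} form a chain of 5 nodes with a double edge at one end; the terminal node there is the unique long simple root (C_5), and {alpha_3, alpha_6, alpha_7, alpha_9} form a chain of 2 nodes with a fork of two nodes at one end (D_4). A semisimple Lie algebra decomposes uniquely as the direct sum of simple ideals, one per connected component of its Dynkin diagram, so g ≅ C_5 ⊕ D_4 (dimension 55 + 28 = 83).

C5 + D4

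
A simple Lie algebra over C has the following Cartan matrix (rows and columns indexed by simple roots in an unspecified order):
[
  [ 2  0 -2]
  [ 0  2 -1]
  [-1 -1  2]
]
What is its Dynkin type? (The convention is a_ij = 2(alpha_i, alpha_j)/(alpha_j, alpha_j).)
The matrix has rank 3 with 2's on the diagonal. Reading the off-diagonal entries as Dynkin edges (a single edge where a_ij = a_ji = -1; a double or triple edge where a_ij * a_ji = 2 or 3), the diagram is a chain of 3 nodes with a double edge at one end; the terminal node there is the unique long simple root (C_3). One simple-root ordering that puts it in standard form is (alpha_2, alpha_3, alpha_1). So the algebra is type C_3, i.e. sp(6).

type C_3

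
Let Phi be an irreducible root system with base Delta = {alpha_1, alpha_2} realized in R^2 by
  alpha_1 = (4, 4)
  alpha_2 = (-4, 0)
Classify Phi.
Compute the Cartan integers a_ij = 2(alpha_i, alpha_j)/(alpha_j, alpha_j); the resulting 2x2 Cartan matrix is
[[2, -2], [-1, 2]].
The roots have two lengths (squared-length ratio 2:1); the short ones are alpha_{2}. The associated Dynkin diagram is a chain of 2 nodes with a double edge at one end; the terminal node there is the unique short simple root (B_2), so the type is B_2 (the algebra so(5)).

type B_2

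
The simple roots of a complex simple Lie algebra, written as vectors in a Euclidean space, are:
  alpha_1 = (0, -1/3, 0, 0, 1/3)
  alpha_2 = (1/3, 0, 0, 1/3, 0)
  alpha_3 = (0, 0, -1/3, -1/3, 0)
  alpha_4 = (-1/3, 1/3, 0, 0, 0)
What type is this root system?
Compute the Cartan integers a_ij = 2(alpha_i, alpha_j)/(alpha_j, alpha_j); the resulting 4x4 Cartan matrix is
[[2, 0, 0, -1], [0, 2, -1, -1], [0, -1, 2, 0], [-1, -1, 0, 2]].
All simple roots have the same length, so the diagram is simply laced. The associated Dynkin diagram is a chain of 4 nodes with single edges (A_4), so the type is A_4 (the algebra sl(5)).

A_4 (sl(5))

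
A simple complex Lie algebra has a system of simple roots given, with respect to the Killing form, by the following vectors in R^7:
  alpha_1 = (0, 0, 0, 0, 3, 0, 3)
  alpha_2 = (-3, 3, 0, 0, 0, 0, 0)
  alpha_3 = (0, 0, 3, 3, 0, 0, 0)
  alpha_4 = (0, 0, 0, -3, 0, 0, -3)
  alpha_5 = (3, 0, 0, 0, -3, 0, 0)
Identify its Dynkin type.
A_5

Compute the Cartan integers a_ij = 2(alpha_i, alpha_j)/(alpha_j, alpha_j); the resulting 5x5 Cartan matrix is
[[2, 0, 0, -1, -1], [0, 2, 0, 0, -1], [0, 0, 2, -1, 0], [-1, 0, -1, 2, 0], [-1, -1, 0, 0, 2]].
All simple roots have the same length, so the diagram is simply laced. The associated Dynkin diagram is a chain of 5 nodes with single edges (A_5), so the type is A_5 (the algebra sl(6)).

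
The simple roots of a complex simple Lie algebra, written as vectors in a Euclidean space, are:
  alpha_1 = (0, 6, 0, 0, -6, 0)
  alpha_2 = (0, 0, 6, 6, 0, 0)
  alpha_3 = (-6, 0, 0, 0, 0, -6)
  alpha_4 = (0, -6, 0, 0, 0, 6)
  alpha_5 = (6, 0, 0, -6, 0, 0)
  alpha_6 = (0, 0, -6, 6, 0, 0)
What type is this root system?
Compute the Cartan integers a_ij = 2(alpha_i, alpha_j)/(alpha_j, alpha_j); the resulting 6x6 Cartan matrix is
[[2, 0, 0, -1, 0, 0], [0, 2, 0, 0, -1, 0], [0, 0, 2, -1, -1, 0], [-1, 0, -1, 2, 0, 0], [0, -1, -1, 0, 2, -1], [0, 0, 0, 0, -1, 2]].
All simple roots have the same length, so the diagram is simply laced. The associated Dynkin diagram is a chain of 4 nodes with a fork of two nodes at one end (D_6), so the type is D_6 (the algebra so(12)).

type D_6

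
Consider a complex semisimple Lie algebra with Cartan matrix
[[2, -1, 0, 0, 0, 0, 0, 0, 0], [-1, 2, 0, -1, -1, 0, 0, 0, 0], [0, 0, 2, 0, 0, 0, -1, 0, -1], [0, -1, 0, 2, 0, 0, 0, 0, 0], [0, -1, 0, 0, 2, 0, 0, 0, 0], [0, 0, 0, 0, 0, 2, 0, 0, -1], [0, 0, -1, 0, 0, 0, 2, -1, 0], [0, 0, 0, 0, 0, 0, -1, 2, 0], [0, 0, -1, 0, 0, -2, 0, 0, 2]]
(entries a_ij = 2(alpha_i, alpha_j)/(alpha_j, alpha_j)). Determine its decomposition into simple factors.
B5 + D4

The diagram associated to this matrix has two connected components: the simple roots {alpha_3, alpha_6, alpha_7, alpha_8, alpha_9} form a chain of 5 nodes with a double edge at one end; the terminal node there is the unique short simple root (B_5), and {alpha_1, alpha_2, alpha_4, alpha_5} form a chain of 2 nodes with a fork of two nodes at one end (D_4). A semisimple Lie algebra decomposes uniquely as the direct sum of simple ideals, one per connected component of its Dynkin diagram, so g ≅ B_5 ⊕ D_4 (dimension 55 + 28 = 83).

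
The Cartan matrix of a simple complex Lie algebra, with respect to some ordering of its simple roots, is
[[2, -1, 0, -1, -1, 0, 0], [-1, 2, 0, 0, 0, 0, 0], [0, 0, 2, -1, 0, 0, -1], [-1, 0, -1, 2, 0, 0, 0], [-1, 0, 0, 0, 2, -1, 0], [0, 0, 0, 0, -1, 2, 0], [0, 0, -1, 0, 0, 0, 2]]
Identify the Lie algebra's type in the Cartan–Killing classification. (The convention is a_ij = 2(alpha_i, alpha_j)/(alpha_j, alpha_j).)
type E_7

The matrix has rank 7 with 2's on the diagonal. Reading the off-diagonal entries as Dynkin edges (a single edge where a_ij = a_ji = -1; a double or triple edge where a_ij * a_ji = 2 or 3), the diagram is a chain of 6 nodes with one extra node attached to the third node from one end (E_7). One simple-root ordering that puts it in standard form is (alpha_6, alpha_2, alpha_5, alpha_1, alpha_4, alpha_3, alpha_7). So the algebra is type E_7.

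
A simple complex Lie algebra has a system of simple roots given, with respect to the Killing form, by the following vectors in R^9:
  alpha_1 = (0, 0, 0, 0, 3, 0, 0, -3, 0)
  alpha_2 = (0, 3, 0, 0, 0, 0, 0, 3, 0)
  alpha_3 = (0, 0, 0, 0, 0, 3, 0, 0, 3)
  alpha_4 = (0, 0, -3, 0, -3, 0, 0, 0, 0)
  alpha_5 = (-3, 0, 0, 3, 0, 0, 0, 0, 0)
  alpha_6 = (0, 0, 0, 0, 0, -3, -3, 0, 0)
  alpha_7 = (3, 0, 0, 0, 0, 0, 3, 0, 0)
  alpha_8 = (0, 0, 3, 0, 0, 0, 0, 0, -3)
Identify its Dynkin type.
Compute the Cartan integers a_ij = 2(alpha_i, alpha_j)/(alpha_j, alpha_j); the resulting 8x8 Cartan matrix is
[[2, -1, 0, -1, 0, 0, 0, 0], [-1, 2, 0, 0, 0, 0, 0, 0], [0, 0, 2, 0, 0, -1, 0, -1], [-1, 0, 0, 2, 0, 0, 0, -1], [0, 0, 0, 0, 2, 0, -1, 0], [0, 0, -1, 0, 0, 2, -1, 0], [0, 0, 0, 0, -1, -1, 2, 0], [0, 0, -1, -1, 0, 0, 0, 2]].
All simple roots have the same length, so the diagram is simply laced. The associated Dynkin diagram is a chain of 8 nodes with single edges (A_8), so the type is A_8 (the algebra sl(9)).

type A_8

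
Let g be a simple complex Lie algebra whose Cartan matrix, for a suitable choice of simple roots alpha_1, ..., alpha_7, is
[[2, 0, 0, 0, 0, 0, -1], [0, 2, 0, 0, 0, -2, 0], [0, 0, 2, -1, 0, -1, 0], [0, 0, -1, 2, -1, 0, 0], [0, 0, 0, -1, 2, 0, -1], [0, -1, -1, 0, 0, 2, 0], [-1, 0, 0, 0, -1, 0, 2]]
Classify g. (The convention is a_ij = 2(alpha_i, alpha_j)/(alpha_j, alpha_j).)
C_7 (sp(14))

The matrix has rank 7 with 2's on the diagonal. Reading the off-diagonal entries as Dynkin edges (a single edge where a_ij = a_ji = -1; a double or triple edge where a_ij * a_ji = 2 or 3), the diagram is a chain of 7 nodes with a double edge at one end; the terminal node there is the unique long simple root (C_7). One simple-root ordering that puts it in standard form is (alpha_1, alpha_7, alpha_5, alpha_4, alpha_3, alpha_6, alpha_2). So the algebra is type C_7, i.e. sp(14).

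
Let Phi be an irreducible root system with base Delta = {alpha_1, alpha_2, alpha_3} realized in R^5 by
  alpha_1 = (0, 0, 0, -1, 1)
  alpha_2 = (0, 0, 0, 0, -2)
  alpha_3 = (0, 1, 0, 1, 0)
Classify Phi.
C_3

Compute the Cartan integers a_ij = 2(alpha_i, alpha_j)/(alpha_j, alpha_j); the resulting 3x3 Cartan matrix is
[[2, -1, -1], [-2, 2, 0], [-1, 0, 2]].
The roots have two lengths (squared-length ratio 2:1); the short ones are alpha_{1,3}. The associated Dynkin diagram is a chain of 3 nodes with a double edge at one end; the terminal node there is the unique long simple root (C_3), so the type is C_3 (the algebra sp(6)).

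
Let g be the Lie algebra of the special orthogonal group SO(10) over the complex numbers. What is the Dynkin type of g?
This is so(10) with 10 even, which has dimension 10(10-1)/2 = 45 and rank 10/2 = 5. In the classification of classical Lie algebras, the orthogonal algebra so(2n) in an even number of variables has type D_n; here n = 5, so the Dynkin diagram is a chain of 3 nodes with a fork of two nodes at one end (D_5). Hence the type is D_5.

D5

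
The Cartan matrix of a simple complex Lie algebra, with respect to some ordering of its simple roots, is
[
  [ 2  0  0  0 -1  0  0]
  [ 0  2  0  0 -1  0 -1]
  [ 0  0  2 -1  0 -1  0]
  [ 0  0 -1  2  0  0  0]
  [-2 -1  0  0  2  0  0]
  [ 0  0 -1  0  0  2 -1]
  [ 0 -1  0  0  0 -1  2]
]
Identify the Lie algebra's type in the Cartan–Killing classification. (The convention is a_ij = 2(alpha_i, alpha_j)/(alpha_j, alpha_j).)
The matrix has rank 7 with 2's on the diagonal. Reading the off-diagonal entries as Dynkin edges (a single edge where a_ij = a_ji = -1; a double or triple edge where a_ij * a_ji = 2 or 3), the diagram is a chain of 7 nodes with a double edge at one end; the terminal node there is the unique short simple root (B_7). One simple-root ordering that puts it in standard form is (alpha_4, alpha_3, alpha_6, alpha_7, alpha_2, alpha_5, alpha_1). So the algebra is type B_7, i.e. so(15).

B_7 (so(15))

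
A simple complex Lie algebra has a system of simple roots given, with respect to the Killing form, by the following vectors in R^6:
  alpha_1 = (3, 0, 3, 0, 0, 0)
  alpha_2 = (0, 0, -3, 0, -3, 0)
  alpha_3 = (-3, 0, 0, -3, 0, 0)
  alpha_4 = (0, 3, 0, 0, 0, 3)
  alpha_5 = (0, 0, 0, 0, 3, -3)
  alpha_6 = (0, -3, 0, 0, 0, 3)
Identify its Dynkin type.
D6

Compute the Cartan integers a_ij = 2(alpha_i, alpha_j)/(alpha_j, alpha_j); the resulting 6x6 Cartan matrix is
[[2, -1, -1, 0, 0, 0], [-1, 2, 0, 0, -1, 0], [-1, 0, 2, 0, 0, 0], [0, 0, 0, 2, -1, 0], [0, -1, 0, -1, 2, -1], [0, 0, 0, 0, -1, 2]].
All simple roots have the same length, so the diagram is simply laced. The associated Dynkin diagram is a chain of 4 nodes with a fork of two nodes at one end (D_6), so the type is D_6 (the algebra so(12)).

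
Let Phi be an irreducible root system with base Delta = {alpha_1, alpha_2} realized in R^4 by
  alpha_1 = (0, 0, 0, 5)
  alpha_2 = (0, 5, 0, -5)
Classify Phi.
Compute the Cartan integers a_ij = 2(alpha_i, alpha_j)/(alpha_j, alpha_j); the resulting 2x2 Cartan matrix is
[[2, -1], [-2, 2]].
The roots have two lengths (squared-length ratio 2:1); the short ones are alpha_{1}. The associated Dynkin diagram is a chain of 2 nodes with a double edge at one end; the terminal node there is the unique short simple root (B_2), so the type is B_2 (the algebra so(5)).

type B_2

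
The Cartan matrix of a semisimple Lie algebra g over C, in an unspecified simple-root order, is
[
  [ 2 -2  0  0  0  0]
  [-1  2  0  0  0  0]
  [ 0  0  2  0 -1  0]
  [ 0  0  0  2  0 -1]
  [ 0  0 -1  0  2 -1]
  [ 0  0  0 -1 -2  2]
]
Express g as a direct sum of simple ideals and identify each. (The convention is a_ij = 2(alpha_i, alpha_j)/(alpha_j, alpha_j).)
The diagram associated to this matrix has two connected components: the simple roots {alpha_1, alpha_2} form a chain of 2 nodes with a double edge at one end; the terminal node there is the unique short simple root (B_2), and {alpha_3, alpha_4, alpha_5, alpha_6} form a chain of 4 nodes with a double edge between the middle two (F_4). A semisimple Lie algebra decomposes uniquely as the direct sum of simple ideals, one per connected component of its Dynkin diagram, so g ≅ B_2 ⊕ F_4 (dimension 10 + 52 = 62).

B_2 ⊕ F_4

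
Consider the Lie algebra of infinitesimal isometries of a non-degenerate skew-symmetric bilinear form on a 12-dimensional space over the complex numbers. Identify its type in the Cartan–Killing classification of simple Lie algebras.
This is sp(12), which has dimension 12(12+1)/2 = 78 and rank 12/2 = 6. In the classification of classical Lie algebras, the symplectic algebra sp(2n) has type C_n; here n = 6, so the Dynkin diagram is a chain of 6 nodes with a double edge at one end; the terminal node there is the unique long simple root (C_6). Hence the type is C_6.

type C_6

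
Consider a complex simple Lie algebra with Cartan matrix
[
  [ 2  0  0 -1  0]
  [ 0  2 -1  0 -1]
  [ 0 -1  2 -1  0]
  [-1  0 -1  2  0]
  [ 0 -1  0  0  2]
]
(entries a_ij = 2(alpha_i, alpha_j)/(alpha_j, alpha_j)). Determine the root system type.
The matrix has rank 5 with 2's on the diagonal. Reading the off-diagonal entries as Dynkin edges (a single edge where a_ij = a_ji = -1; a double or triple edge where a_ij * a_ji = 2 or 3), the diagram is a chain of 5 nodes with single edges (A_5). One simple-root ordering that puts it in standard form is (alpha_5, alpha_2, alpha_3, alpha_4, alpha_1). So the algebra is type A_5, i.e. sl(6).

type A_5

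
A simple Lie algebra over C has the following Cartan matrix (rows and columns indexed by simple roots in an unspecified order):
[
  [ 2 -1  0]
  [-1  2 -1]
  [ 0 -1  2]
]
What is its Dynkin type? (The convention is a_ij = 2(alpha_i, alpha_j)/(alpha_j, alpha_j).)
A_3

The matrix has rank 3 with 2's on the diagonal. Reading the off-diagonal entries as Dynkin edges (a single edge where a_ij = a_ji = -1; a double or triple edge where a_ij * a_ji = 2 or 3), the diagram is a chain of 3 nodes with single edges (A_3). One simple-root ordering that puts it in standard form is (alpha_1, alpha_2, alpha_3). So the algebra is type A_3, i.e. sl(4).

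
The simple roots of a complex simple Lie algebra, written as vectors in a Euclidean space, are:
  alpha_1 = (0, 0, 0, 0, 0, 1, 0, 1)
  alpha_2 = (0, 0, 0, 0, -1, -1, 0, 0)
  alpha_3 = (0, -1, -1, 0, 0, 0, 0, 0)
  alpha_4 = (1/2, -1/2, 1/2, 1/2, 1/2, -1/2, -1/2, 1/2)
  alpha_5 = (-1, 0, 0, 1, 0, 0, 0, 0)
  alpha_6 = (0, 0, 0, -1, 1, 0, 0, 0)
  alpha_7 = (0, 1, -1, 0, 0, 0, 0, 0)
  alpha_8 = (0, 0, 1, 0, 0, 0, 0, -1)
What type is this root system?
E_8

Compute the Cartan integers a_ij = 2(alpha_i, alpha_j)/(alpha_j, alpha_j); the resulting 8x8 Cartan matrix is
[[2, -1, 0, 0, 0, 0, 0, -1], [-1, 2, 0, 0, 0, -1, 0, 0], [0, 0, 2, 0, 0, 0, 0, -1], [0, 0, 0, 2, 0, 0, -1, 0], [0, 0, 0, 0, 2, -1, 0, 0], [0, -1, 0, 0, -1, 2, 0, 0], [0, 0, 0, -1, 0, 0, 2, -1], [-1, 0, -1, 0, 0, 0, -1, 2]].
All simple roots have the same length, so the diagram is simply laced. The associated Dynkin diagram is a chain of 7 nodes with one extra node attached to the third node from one end (E_8), so the type is E_8.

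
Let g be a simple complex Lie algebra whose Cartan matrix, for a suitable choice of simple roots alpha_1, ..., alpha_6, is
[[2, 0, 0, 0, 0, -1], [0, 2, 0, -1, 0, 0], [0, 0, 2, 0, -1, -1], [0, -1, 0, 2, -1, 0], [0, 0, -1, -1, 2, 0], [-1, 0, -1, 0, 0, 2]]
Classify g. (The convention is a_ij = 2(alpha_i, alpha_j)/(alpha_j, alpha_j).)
The matrix has rank 6 with 2's on the diagonal. Reading the off-diagonal entries as Dynkin edges (a single edge where a_ij = a_ji = -1; a double or triple edge where a_ij * a_ji = 2 or 3), the diagram is a chain of 6 nodes with single edges (A_6). One simple-root ordering that puts it in standard form is (alpha_1, alpha_6, alpha_3, alpha_5, alpha_4, alpha_2). So the algebra is type A_6, i.e. sl(7).

A_6 (sl(7))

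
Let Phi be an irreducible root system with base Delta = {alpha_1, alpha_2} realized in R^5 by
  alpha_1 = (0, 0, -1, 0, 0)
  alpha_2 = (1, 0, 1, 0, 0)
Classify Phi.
B_2 (so(5))

Compute the Cartan integers a_ij = 2(alpha_i, alpha_j)/(alpha_j, alpha_j); the resulting 2x2 Cartan matrix is
[[2, -1], [-2, 2]].
The roots have two lengths (squared-length ratio 2:1); the short ones are alpha_{1}. The associated Dynkin diagram is a chain of 2 nodes with a double edge at one end; the terminal node there is the unique short simple root (B_2), so the type is B_2 (the algebra so(5)).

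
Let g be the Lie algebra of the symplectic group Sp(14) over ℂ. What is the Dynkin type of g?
This is sp(14), which has dimension 14(14+1)/2 = 105 and rank 14/2 = 7. In the classification of classical Lie algebras, the symplectic algebra sp(2n) has type C_n; here n = 7, so the Dynkin diagram is a chain of 7 nodes with a double edge at one end; the terminal node there is the unique long simple root (C_7). Hence the type is C_7.

C_7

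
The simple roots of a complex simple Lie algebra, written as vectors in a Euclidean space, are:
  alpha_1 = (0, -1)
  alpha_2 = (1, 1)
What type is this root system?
Compute the Cartan integers a_ij = 2(alpha_i, alpha_j)/(alpha_j, alpha_j); the resulting 2x2 Cartan matrix is
[[2, -1], [-2, 2]].
The roots have two lengths (squared-length ratio 2:1); the short ones are alpha_{1}. The associated Dynkin diagram is a chain of 2 nodes with a double edge at one end; the terminal node there is the unique short simple root (B_2), so the type is B_2 (the algebra so(5)).

B2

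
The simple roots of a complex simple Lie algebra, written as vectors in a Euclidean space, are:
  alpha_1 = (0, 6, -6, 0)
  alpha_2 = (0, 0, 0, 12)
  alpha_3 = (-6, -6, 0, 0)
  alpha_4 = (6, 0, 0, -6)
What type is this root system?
C4

Compute the Cartan integers a_ij = 2(alpha_i, alpha_j)/(alpha_j, alpha_j); the resulting 4x4 Cartan matrix is
[[2, 0, -1, 0], [0, 2, 0, -2], [-1, 0, 2, -1], [0, -1, -1, 2]].
The roots have two lengths (squared-length ratio 2:1); the short ones are alpha_{1,3,4}. The associated Dynkin diagram is a chain of 4 nodes with a double edge at one end; the terminal node there is the unique long simple root (C_4), so the type is C_4 (the algebra sp(8)).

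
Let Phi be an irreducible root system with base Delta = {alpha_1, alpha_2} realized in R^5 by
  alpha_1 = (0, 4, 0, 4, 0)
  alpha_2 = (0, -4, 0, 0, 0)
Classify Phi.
B_2

Compute the Cartan integers a_ij = 2(alpha_i, alpha_j)/(alpha_j, alpha_j); the resulting 2x2 Cartan matrix is
[[2, -2], [-1, 2]].
The roots have two lengths (squared-length ratio 2:1); the short ones are alpha_{2}. The associated Dynkin diagram is a chain of 2 nodes with a double edge at one end; the terminal node there is the unique short simple root (B_2), so the type is B_2 (the algebra so(5)).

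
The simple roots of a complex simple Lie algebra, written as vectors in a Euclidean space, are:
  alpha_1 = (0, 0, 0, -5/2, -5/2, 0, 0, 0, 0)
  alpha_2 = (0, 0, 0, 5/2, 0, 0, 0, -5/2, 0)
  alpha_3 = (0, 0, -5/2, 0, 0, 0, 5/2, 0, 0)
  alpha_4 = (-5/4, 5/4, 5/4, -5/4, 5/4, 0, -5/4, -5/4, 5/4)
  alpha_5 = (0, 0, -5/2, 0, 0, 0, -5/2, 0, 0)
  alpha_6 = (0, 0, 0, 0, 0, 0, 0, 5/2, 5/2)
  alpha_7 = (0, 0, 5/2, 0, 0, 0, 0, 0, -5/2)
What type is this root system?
Compute the Cartan integers a_ij = 2(alpha_i, alpha_j)/(alpha_j, alpha_j); the resulting 7x7 Cartan matrix is
[[2, -1, 0, 0, 0, 0, 0], [-1, 2, 0, 0, 0, -1, 0], [0, 0, 2, -1, 0, 0, -1], [0, 0, -1, 2, 0, 0, 0], [0, 0, 0, 0, 2, 0, -1], [0, -1, 0, 0, 0, 2, -1], [0, 0, -1, 0, -1, -1, 2]].
All simple roots have the same length, so the diagram is simply laced. The associated Dynkin diagram is a chain of 6 nodes with one extra node attached to the third node from one end (E_7), so the type is E_7.

E7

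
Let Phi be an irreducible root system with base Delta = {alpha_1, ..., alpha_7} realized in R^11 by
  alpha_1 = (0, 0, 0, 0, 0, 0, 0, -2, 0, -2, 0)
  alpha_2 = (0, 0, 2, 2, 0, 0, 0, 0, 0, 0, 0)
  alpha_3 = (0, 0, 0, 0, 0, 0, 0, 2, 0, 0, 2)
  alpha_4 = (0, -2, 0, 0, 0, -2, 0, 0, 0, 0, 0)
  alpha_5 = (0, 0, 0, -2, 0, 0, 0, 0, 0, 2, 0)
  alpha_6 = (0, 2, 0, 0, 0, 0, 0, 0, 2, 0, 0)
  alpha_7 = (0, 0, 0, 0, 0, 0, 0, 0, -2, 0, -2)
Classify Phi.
Compute the Cartan integers a_ij = 2(alpha_i, alpha_j)/(alpha_j, alpha_j); the resulting 7x7 Cartan matrix is
[[2, 0, -1, 0, -1, 0, 0], [0, 2, 0, 0, -1, 0, 0], [-1, 0, 2, 0, 0, 0, -1], [0, 0, 0, 2, 0, -1, 0], [-1, -1, 0, 0, 2, 0, 0], [0, 0, 0, -1, 0, 2, -1], [0, 0, -1, 0, 0, -1, 2]].
All simple roots have the same length, so the diagram is simply laced. The associated Dynkin diagram is a chain of 7 nodes with single edges (A_7), so the type is A_7 (the algebra sl(8)).

A_7 (sl(8))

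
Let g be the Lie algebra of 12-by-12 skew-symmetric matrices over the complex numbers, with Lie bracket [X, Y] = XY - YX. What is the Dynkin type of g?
This is so(12) with 12 even, which has dimension 12(12-1)/2 = 66 and rank 12/2 = 6. In the classification of classical Lie algebras, the orthogonal algebra so(2n) in an even number of variables has type D_n; here n = 6, so the Dynkin diagram is a chain of 4 nodes with a fork of two nodes at one end (D_6). Hence the type is D_6.

D_6 (so(12))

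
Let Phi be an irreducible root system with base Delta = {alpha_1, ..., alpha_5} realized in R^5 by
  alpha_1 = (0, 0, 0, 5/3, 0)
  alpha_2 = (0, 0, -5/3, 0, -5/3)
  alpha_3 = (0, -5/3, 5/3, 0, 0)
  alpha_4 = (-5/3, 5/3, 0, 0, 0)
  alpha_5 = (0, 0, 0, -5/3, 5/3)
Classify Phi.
Compute the Cartan integers a_ij = 2(alpha_i, alpha_j)/(alpha_j, alpha_j); the resulting 5x5 Cartan matrix is
[[2, 0, 0, 0, -1], [0, 2, -1, 0, -1], [0, -1, 2, -1, 0], [0, 0, -1, 2, 0], [-2, -1, 0, 0, 2]].
The roots have two lengths (squared-length ratio 2:1); the short ones are alpha_{1}. The associated Dynkin diagram is a chain of 5 nodes with a double edge at one end; the terminal node there is the unique short simple root (B_5), so the type is B_5 (the algebra so(11)).

type B_5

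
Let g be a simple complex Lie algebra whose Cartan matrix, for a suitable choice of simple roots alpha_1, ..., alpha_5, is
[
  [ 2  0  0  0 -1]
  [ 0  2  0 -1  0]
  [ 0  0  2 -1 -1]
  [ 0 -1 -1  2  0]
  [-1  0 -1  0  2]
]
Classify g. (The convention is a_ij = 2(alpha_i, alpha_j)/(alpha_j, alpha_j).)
A5

The matrix has rank 5 with 2's on the diagonal. Reading the off-diagonal entries as Dynkin edges (a single edge where a_ij = a_ji = -1; a double or triple edge where a_ij * a_ji = 2 or 3), the diagram is a chain of 5 nodes with single edges (A_5). One simple-root ordering that puts it in standard form is (alpha_1, alpha_5, alpha_3, alpha_4, alpha_2). So the algebra is type A_5, i.e. sl(6).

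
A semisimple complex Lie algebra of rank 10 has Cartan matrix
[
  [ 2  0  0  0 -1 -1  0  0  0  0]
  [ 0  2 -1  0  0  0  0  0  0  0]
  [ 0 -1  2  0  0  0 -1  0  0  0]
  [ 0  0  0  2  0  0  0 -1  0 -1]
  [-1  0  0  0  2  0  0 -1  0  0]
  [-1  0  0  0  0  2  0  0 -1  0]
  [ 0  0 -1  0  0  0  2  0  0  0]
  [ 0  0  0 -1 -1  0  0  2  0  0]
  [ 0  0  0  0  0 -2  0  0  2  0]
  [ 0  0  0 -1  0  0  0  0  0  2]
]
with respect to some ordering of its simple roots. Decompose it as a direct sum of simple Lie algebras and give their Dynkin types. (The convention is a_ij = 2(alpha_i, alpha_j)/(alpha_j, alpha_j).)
type A_3 + type C_7

The diagram associated to this matrix has two connected components: the simple roots {alpha_2, alpha_3, alpha_7} form a chain of 3 nodes with single edges (A_3), and {alpha_1, alpha_4, alpha_5, alpha_6, alpha_8, alpha_9, alpha_10} form a chain of 7 nodes with a double edge at one end; the terminal node there is the unique long simple root (C_7). A semisimple Lie algebra decomposes uniquely as the direct sum of simple ideals, one per connected component of its Dynkin diagram, so g ≅ A_3 ⊕ C_7 (dimension 15 + 105 = 120).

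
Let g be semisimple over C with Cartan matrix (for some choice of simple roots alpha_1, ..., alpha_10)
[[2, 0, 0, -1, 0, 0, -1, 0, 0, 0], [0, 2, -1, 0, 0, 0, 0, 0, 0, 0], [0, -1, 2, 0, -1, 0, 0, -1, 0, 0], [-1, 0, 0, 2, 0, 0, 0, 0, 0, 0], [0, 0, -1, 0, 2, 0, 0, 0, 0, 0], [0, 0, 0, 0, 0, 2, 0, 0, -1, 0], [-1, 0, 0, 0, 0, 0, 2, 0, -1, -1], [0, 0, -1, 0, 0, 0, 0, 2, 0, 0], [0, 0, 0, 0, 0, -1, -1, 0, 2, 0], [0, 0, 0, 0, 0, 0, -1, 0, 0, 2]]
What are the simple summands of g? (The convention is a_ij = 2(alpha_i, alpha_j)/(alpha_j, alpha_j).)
D4 ⊕ E6

The diagram associated to this matrix has two connected components: the simple roots {alpha_2, alpha_3, alpha_5, alpha_8} form a chain of 2 nodes with a fork of two nodes at one end (D_4), and {alpha_1, alpha_4, alpha_6, alpha_7, alpha_9, alpha_10} form a chain of 5 nodes with one extra node attached to the third node from one end (E_6). A semisimple Lie algebra decomposes uniquely as the direct sum of simple ideals, one per connected component of its Dynkin diagram, so g ≅ D_4 ⊕ E_6 (dimension 28 + 78 = 106).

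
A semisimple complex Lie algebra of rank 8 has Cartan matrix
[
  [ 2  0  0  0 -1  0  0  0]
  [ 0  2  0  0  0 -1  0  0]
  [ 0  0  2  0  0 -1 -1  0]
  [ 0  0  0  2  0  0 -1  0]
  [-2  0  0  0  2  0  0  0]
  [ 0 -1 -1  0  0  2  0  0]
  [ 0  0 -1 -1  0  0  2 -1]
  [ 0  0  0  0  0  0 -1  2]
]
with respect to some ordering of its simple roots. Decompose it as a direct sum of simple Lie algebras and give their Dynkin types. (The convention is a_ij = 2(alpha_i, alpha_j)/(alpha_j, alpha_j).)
B_2 + D_6

The diagram associated to this matrix has two connected components: the simple roots {alpha_1, alpha_5} form a chain of 2 nodes with a double edge at one end; the terminal node there is the unique short simple root (B_2), and {alpha_2, alpha_3, alpha_4, alpha_6, alpha_7, alpha_8} form a chain of 4 nodes with a fork of two nodes at one end (D_6). A semisimple Lie algebra decomposes uniquely as the direct sum of simple ideals, one per connected component of its Dynkin diagram, so g ≅ B_2 ⊕ D_6 (dimension 10 + 66 = 76).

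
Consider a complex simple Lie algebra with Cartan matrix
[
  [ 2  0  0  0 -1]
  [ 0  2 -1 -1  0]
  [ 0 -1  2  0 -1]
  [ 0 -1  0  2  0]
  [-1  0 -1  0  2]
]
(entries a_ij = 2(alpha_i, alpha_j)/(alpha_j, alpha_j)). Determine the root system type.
The matrix has rank 5 with 2's on the diagonal. Reading the off-diagonal entries as Dynkin edges (a single edge where a_ij = a_ji = -1; a double or triple edge where a_ij * a_ji = 2 or 3), the diagram is a chain of 5 nodes with single edges (A_5). One simple-root ordering that puts it in standard form is (alpha_4, alpha_2, alpha_3, alpha_5, alpha_1). So the algebra is type A_5, i.e. sl(6).

A5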